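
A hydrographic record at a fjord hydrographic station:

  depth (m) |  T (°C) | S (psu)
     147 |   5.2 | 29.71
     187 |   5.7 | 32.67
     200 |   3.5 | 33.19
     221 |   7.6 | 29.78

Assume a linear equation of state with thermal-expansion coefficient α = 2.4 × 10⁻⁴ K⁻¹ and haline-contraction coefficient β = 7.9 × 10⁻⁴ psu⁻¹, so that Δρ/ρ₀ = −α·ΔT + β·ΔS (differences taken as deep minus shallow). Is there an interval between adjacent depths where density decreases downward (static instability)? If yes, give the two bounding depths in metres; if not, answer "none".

Evaluate Δρ/ρ₀ = −αΔT + βΔS across each adjacent pair:
  147–187 m: −αΔT+βΔS = −(2.4 × 10⁻⁴)(+0.5)+(7.9 × 10⁻⁴)(+2.96) = 2.2 × 10⁻³ → stable
  187–200 m: −αΔT+βΔS = −(2.4 × 10⁻⁴)(-2.2)+(7.9 × 10⁻⁴)(+0.52) = 9.4 × 10⁻⁴ → stable
  200–221 m: −αΔT+βΔS = −(2.4 × 10⁻⁴)(+4.1)+(7.9 × 10⁻⁴)(-3.41) = -3.7 × 10⁻³ → UNSTABLE
The 200–221 m interval has Δρ < 0: lighter water underlies denser water.

200–221 m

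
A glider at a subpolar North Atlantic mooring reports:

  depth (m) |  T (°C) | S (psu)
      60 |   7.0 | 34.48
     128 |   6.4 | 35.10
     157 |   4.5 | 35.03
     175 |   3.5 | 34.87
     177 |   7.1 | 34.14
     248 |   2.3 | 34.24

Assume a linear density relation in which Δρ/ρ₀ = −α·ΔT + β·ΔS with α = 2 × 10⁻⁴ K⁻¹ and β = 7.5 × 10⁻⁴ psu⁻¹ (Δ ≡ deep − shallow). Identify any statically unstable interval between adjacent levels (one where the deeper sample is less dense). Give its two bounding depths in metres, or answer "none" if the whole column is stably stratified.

Evaluate Δρ/ρ₀ = −αΔT + βΔS across each adjacent pair:
  60–128 m: −αΔT+βΔS = −(2 × 10⁻⁴)(-0.6)+(7.5 × 10⁻⁴)(+0.62) = 5.9 × 10⁻⁴ → stable
  128–157 m: −αΔT+βΔS = −(2 × 10⁻⁴)(-1.9)+(7.5 × 10⁻⁴)(-0.07) = 3.3 × 10⁻⁴ → stable
  157–175 m: −αΔT+βΔS = −(2 × 10⁻⁴)(-1.0)+(7.5 × 10⁻⁴)(-0.16) = 8.0 × 10⁻⁵ → stable
  175–177 m: −αΔT+βΔS = −(2 × 10⁻⁴)(+3.6)+(7.5 × 10⁻⁴)(-0.73) = -1.3 × 10⁻³ → UNSTABLE
  177–248 m: −αΔT+βΔS = −(2 × 10⁻⁴)(-4.8)+(7.5 × 10⁻⁴)(+0.10) = 1.0 × 10⁻³ → stable
The 175–177 m interval has Δρ < 0: lighter water underlies denser water.

175–177 m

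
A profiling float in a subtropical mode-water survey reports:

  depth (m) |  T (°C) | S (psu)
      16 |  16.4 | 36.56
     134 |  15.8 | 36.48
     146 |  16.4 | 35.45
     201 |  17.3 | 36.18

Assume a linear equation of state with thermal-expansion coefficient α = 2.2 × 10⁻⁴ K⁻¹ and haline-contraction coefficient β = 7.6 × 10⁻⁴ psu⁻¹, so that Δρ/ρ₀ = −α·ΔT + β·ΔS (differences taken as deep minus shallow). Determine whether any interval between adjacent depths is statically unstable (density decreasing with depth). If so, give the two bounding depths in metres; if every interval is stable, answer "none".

134–146 m

Evaluate Δρ/ρ₀ = −αΔT + βΔS across each adjacent pair:
  16–134 m: −αΔT+βΔS = −(2.2 × 10⁻⁴)(-0.6)+(7.6 × 10⁻⁴)(-0.08) = 7.1 × 10⁻⁵ → stable
  134–146 m: −αΔT+βΔS = −(2.2 × 10⁻⁴)(+0.6)+(7.6 × 10⁻⁴)(-1.03) = -9.1 × 10⁻⁴ → UNSTABLE
  146–201 m: −αΔT+βΔS = −(2.2 × 10⁻⁴)(+0.9)+(7.6 × 10⁻⁴)(+0.73) = 3.6 × 10⁻⁴ → stable
The 134–146 m interval has Δρ < 0: lighter water underlies denser water.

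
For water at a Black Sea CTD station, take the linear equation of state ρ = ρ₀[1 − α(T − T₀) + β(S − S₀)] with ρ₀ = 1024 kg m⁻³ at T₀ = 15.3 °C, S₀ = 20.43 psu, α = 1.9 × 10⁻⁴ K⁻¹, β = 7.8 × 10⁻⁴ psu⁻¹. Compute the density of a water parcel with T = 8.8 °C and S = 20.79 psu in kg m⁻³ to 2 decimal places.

T − T₀ = -6.5 K, S − S₀ = +0.36 psu.
Bracket = 1 − α·(-6.5) + β·(+0.36) = 1 + (1.5158 × 10⁻³) = 1.0015158.
ρ = 1024 × 1.0015158 = 1025.55 kg m⁻³.

1025.55 kg m⁻³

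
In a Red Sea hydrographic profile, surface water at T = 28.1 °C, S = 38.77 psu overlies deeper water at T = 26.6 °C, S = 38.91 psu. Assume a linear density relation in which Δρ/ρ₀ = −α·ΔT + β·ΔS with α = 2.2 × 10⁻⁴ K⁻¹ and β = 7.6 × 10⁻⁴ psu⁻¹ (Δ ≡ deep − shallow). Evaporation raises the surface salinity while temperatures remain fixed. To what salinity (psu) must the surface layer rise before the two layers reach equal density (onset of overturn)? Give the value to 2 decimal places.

39.34 psu

Neutral buoyancy requires −α(T_deep − T_surf) + β(S_deep − S_surf′) = 0.
S_surf′ = S_deep − (α/β)·ΔT = 38.91 − (2.2 × 10⁻⁴/7.6 × 10⁻⁴)·(-1.5) = 39.3442 psu.
Increase required: 39.3442 − 38.77 = 0.5742 psu.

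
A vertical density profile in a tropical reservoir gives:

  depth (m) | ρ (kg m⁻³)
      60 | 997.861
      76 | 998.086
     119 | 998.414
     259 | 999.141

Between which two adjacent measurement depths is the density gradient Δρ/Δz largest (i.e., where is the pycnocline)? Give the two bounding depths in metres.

Compute the density gradient over each adjacent pair:
  60–76 m: Δρ/Δz = 0.225/16 = 0.014 kg m⁻⁴
  76–119 m: Δρ/Δz = 0.328/43 = 7.6 × 10⁻³ kg m⁻⁴
  119–259 m: Δρ/Δz = 0.727/140 = 5.2 × 10⁻³ kg m⁻⁴
The largest gradient is in the 60–76 m interval — the pycnocline.

60–76 m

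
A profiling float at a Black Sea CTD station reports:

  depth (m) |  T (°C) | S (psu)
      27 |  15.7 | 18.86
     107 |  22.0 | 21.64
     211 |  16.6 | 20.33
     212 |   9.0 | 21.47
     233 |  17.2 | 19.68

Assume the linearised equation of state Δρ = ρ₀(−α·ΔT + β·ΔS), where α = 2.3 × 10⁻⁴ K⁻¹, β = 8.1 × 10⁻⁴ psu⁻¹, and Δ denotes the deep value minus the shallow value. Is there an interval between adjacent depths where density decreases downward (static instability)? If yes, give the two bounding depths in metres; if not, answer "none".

212–233 m

Evaluate Δρ/ρ₀ = −αΔT + βΔS across each adjacent pair:
  27–107 m: −αΔT+βΔS = −(2.3 × 10⁻⁴)(+6.3)+(8.1 × 10⁻⁴)(+2.78) = 8.0 × 10⁻⁴ → stable
  107–211 m: −αΔT+βΔS = −(2.3 × 10⁻⁴)(-5.4)+(8.1 × 10⁻⁴)(-1.31) = 1.8 × 10⁻⁴ → stable
  211–212 m: −αΔT+βΔS = −(2.3 × 10⁻⁴)(-7.6)+(8.1 × 10⁻⁴)(+1.14) = 2.7 × 10⁻³ → stable
  212–233 m: −αΔT+βΔS = −(2.3 × 10⁻⁴)(+8.2)+(8.1 × 10⁻⁴)(-1.79) = -3.3 × 10⁻³ → UNSTABLE
The 212–233 m interval has Δρ < 0: lighter water underlies denser water.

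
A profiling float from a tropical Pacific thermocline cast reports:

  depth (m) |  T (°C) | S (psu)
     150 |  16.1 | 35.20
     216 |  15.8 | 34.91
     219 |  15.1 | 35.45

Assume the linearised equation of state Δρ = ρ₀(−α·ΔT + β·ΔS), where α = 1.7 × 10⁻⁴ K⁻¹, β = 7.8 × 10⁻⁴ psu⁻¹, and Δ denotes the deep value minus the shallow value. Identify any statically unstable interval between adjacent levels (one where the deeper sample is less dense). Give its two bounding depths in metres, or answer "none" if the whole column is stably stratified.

150–216 m

Evaluate Δρ/ρ₀ = −αΔT + βΔS across each adjacent pair:
  150–216 m: −αΔT+βΔS = −(1.7 × 10⁻⁴)(-0.3)+(7.8 × 10⁻⁴)(-0.29) = -1.8 × 10⁻⁴ → UNSTABLE
  216–219 m: −αΔT+βΔS = −(1.7 × 10⁻⁴)(-0.7)+(7.8 × 10⁻⁴)(+0.54) = 5.4 × 10⁻⁴ → stable
The 150–216 m interval has Δρ < 0: lighter water underlies denser water.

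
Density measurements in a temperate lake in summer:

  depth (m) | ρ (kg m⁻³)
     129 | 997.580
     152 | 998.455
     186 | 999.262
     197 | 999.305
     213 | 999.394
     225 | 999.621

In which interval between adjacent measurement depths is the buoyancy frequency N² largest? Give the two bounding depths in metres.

Compute the density gradient over each adjacent pair:
  129–152 m: Δρ/Δz = 0.875/23 = 0.038 kg m⁻⁴
  152–186 m: Δρ/Δz = 0.807/34 = 0.024 kg m⁻⁴
  186–197 m: Δρ/Δz = 0.043/11 = 3.9 × 10⁻³ kg m⁻⁴
  197–213 m: Δρ/Δz = 0.089/16 = 5.6 × 10⁻³ kg m⁻⁴
  213–225 m: Δρ/Δz = 0.227/12 = 0.019 kg m⁻⁴
The largest gradient is in the 129–152 m interval — the pycnocline.

129–152 m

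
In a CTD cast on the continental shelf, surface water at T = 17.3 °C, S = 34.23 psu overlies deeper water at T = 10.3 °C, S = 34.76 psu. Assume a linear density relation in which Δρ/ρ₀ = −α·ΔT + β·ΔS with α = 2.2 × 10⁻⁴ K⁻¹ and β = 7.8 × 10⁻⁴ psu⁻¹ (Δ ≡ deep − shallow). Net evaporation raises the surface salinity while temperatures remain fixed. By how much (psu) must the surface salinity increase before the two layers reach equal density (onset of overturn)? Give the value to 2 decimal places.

2.50 psu

Neutral buoyancy requires −α(T_deep − T_surf) + β(S_deep − S_surf′) = 0.
S_surf′ = S_deep − (α/β)·ΔT = 34.76 − (2.2 × 10⁻⁴/7.8 × 10⁻⁴)·(-7.0) = 36.7344 psu.
Increase required: 36.7344 − 34.23 = 2.5044 psu.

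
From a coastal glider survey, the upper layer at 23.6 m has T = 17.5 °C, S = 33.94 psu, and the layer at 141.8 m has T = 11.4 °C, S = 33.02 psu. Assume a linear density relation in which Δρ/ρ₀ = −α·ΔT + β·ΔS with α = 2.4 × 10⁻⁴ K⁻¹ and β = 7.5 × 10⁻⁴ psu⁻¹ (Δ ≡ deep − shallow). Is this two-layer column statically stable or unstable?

ΔT = 11.4 − 17.5 = -6.1 K and ΔS = 33.02 − 33.94 = -0.92 psu (deep − shallow).
−αΔT = 1.464 × 10⁻³; βΔS = -6.90 × 10⁻⁴; sum Δρ/ρ₀ = 7.74 × 10⁻⁴.
Δρ/ρ₀ > 0, so Δρ > 0: deeper water is denser → statically stable.

stable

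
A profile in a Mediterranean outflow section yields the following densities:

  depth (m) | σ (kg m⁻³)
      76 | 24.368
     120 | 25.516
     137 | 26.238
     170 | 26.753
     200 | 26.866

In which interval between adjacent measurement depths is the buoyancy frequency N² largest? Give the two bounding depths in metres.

Compute the density gradient over each adjacent pair:
  76–120 m: Δρ/Δz = 1.148/44 = 0.026 kg m⁻⁴
  120–137 m: Δρ/Δz = 0.722/17 = 0.042 kg m⁻⁴
  137–170 m: Δρ/Δz = 0.515/33 = 0.016 kg m⁻⁴
  170–200 m: Δρ/Δz = 0.113/30 = 3.8 × 10⁻³ kg m⁻⁴
The largest gradient is in the 120–137 m interval — the pycnocline.

120–137 m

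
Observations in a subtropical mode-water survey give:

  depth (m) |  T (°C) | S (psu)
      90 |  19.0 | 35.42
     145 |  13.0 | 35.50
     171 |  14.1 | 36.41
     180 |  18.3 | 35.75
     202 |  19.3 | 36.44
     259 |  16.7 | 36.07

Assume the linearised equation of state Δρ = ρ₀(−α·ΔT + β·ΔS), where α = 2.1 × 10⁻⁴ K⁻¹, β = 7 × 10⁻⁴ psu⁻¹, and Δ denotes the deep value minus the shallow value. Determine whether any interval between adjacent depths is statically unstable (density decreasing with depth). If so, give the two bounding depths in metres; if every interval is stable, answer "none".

171–180 m

Evaluate Δρ/ρ₀ = −αΔT + βΔS across each adjacent pair:
  90–145 m: −αΔT+βΔS = −(2.1 × 10⁻⁴)(-6.0)+(7 × 10⁻⁴)(+0.08) = 1.3 × 10⁻³ → stable
  145–171 m: −αΔT+βΔS = −(2.1 × 10⁻⁴)(+1.1)+(7 × 10⁻⁴)(+0.91) = 4.1 × 10⁻⁴ → stable
  171–180 m: −αΔT+βΔS = −(2.1 × 10⁻⁴)(+4.2)+(7 × 10⁻⁴)(-0.66) = -1.3 × 10⁻³ → UNSTABLE
  180–202 m: −αΔT+βΔS = −(2.1 × 10⁻⁴)(+1.0)+(7 × 10⁻⁴)(+0.69) = 2.7 × 10⁻⁴ → stable
  202–259 m: −αΔT+βΔS = −(2.1 × 10⁻⁴)(-2.6)+(7 × 10⁻⁴)(-0.37) = 2.9 × 10⁻⁴ → stable
The 171–180 m interval has Δρ < 0: lighter water underlies denser water.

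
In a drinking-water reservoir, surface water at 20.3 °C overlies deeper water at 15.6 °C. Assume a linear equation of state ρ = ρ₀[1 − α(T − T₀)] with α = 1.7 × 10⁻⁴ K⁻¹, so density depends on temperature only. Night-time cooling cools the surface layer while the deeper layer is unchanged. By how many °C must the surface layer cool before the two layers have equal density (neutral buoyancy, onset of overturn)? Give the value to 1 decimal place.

With temperature the only control, equal density requires T_surf′ = T_deep.
T_surf′ = 15.6 °C.
Cooling required: 20.3 − 15.6 = 4.7 °C.

4.7 °C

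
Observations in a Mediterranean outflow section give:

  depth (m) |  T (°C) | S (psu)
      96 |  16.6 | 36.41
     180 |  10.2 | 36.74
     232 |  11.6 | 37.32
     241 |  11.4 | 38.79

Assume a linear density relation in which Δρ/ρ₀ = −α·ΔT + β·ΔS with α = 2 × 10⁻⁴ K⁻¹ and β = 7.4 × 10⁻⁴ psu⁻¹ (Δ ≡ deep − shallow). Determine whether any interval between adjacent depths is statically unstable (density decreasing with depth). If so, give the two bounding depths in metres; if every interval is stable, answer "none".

Evaluate Δρ/ρ₀ = −αΔT + βΔS across each adjacent pair:
  96–180 m: −αΔT+βΔS = −(2 × 10⁻⁴)(-6.4)+(7.4 × 10⁻⁴)(+0.33) = 1.5 × 10⁻³ → stable
  180–232 m: −αΔT+βΔS = −(2 × 10⁻⁴)(+1.4)+(7.4 × 10⁻⁴)(+0.58) = 1.5 × 10⁻⁴ → stable
  232–241 m: −αΔT+βΔS = −(2 × 10⁻⁴)(-0.2)+(7.4 × 10⁻⁴)(+1.47) = 1.1 × 10⁻³ → stable
Every interval has Δρ > 0: the column is stably stratified throughout.

none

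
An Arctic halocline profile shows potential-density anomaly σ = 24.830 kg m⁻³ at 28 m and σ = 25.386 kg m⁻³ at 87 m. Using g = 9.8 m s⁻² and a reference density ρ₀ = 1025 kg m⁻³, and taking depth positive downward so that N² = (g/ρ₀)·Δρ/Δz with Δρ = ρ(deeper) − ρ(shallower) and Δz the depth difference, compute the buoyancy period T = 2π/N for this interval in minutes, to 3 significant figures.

11.0 min

Δρ = 1025.386 − 1024.830 = 0.556 kg m⁻³ over Δz = 87 − 28 = 59 m.
N² = (9.8/1025) × (0.556/59) = 9.0100 × 10⁻⁵ s⁻².
N = √(9.0100 × 10⁻⁵) = 9.4921 × 10⁻³ rad s⁻¹, so T = 2π/N = 661.94 s = 11.032 min ≈ 11.0 min.
Since Δρ > 0 the layer is stably stratified.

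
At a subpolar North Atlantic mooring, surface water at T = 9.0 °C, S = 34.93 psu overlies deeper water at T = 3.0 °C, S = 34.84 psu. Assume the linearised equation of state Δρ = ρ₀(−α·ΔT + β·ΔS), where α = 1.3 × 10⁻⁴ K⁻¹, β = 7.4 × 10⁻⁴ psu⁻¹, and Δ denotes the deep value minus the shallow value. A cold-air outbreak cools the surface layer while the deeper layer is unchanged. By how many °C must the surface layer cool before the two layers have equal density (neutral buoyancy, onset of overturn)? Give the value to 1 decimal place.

Neutral buoyancy requires Δρ = 0, i.e. −α(T_deep − T_surf′) + β(S_deep − S_surf) = 0.
T_surf′ = T_deep − (β/α)·ΔS = 3.0 − (7.4 × 10⁻⁴/1.3 × 10⁻⁴)·(-0.09) = 3.512 °C.
Cooling required: 9.0 − (3.512) = 5.488 °C.

5.5 °C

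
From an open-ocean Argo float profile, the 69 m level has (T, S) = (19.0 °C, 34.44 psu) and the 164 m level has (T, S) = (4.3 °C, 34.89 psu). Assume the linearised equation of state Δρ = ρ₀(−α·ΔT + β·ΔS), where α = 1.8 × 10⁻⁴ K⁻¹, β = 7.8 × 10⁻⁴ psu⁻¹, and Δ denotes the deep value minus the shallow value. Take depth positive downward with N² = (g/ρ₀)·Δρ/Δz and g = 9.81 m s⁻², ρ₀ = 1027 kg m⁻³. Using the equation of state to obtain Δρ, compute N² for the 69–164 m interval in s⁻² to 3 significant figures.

3.09 × 10⁻⁴ s⁻²

ΔT = -14.7 K, ΔS = +0.45 psu (deep − shallow).
Δρ/ρ₀ = −αΔT + βΔS = 2.646 × 10⁻³ + 3.51 × 10⁻⁴ = 2.997 × 10⁻³, so Δρ ≈ 3.078 kg m⁻³.
N² = (g/ρ₀)·Δρ/Δz = g·(Δρ/ρ₀)/Δz = 9.81 × 2.997 × 10⁻³ / 95 = 3.0948 × 10⁻⁴ s⁻² ≈ 3.09 × 10⁻⁴ s⁻².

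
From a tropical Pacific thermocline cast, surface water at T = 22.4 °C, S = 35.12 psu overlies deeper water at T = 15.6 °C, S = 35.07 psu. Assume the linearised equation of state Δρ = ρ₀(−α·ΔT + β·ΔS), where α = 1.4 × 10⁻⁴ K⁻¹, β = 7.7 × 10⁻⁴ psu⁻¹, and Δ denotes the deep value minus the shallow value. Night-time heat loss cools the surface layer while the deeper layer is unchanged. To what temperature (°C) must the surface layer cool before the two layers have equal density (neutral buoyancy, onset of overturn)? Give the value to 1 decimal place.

15.9 °C

Neutral buoyancy requires Δρ = 0, i.e. −α(T_deep − T_surf′) + β(S_deep − S_surf) = 0.
T_surf′ = T_deep − (β/α)·ΔS = 15.6 − (7.7 × 10⁻⁴/1.4 × 10⁻⁴)·(-0.05) = 15.875 °C.
Cooling required: 22.4 − (15.875) = 6.525 °C.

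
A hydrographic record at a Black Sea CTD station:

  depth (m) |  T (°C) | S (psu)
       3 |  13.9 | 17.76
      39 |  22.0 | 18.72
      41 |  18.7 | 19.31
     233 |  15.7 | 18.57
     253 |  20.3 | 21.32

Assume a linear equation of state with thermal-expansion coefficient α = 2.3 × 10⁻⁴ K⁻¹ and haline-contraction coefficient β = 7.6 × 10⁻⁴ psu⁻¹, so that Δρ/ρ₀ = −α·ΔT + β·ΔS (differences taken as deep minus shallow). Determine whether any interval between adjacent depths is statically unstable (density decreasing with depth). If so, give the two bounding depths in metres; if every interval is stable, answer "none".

Evaluate Δρ/ρ₀ = −αΔT + βΔS across each adjacent pair:
  3–39 m: −αΔT+βΔS = −(2.3 × 10⁻⁴)(+8.1)+(7.6 × 10⁻⁴)(+0.96) = -1.1 × 10⁻³ → UNSTABLE
  39–41 m: −αΔT+βΔS = −(2.3 × 10⁻⁴)(-3.3)+(7.6 × 10⁻⁴)(+0.59) = 1.2 × 10⁻³ → stable
  41–233 m: −αΔT+βΔS = −(2.3 × 10⁻⁴)(-3.0)+(7.6 × 10⁻⁴)(-0.74) = 1.3 × 10⁻⁴ → stable
  233–253 m: −αΔT+βΔS = −(2.3 × 10⁻⁴)(+4.6)+(7.6 × 10⁻⁴)(+2.75) = 1.0 × 10⁻³ → stable
The 3–39 m interval has Δρ < 0: lighter water underlies denser water.

3–39 m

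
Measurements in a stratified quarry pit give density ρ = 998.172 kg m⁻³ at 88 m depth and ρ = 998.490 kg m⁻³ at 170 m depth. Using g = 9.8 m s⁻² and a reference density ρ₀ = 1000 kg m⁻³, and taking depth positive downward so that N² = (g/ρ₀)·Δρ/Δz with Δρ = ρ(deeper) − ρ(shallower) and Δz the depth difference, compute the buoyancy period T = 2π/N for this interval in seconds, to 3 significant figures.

1.02 × 10³ s

Δρ = 998.490 − 998.172 = 0.318 kg m⁻³ over Δz = 170 − 88 = 82 m.
N² = (9.8/1000) × (0.318/82) = 3.8005 × 10⁻⁵ s⁻².
N = √(3.8005 × 10⁻⁵) = 6.1648 × 10⁻³ rad s⁻¹, so T = 2π/N = 1.0192 × 10³ s ≈ 1.02 × 10³ s.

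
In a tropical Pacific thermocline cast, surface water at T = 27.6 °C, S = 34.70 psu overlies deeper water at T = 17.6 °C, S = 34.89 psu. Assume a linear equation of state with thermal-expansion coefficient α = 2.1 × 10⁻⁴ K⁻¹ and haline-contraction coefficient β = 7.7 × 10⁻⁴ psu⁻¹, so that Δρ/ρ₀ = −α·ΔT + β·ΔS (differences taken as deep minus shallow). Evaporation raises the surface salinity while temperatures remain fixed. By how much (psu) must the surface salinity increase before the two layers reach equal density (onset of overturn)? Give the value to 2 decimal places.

2.92 psu

Neutral buoyancy requires −α(T_deep − T_surf) + β(S_deep − S_surf′) = 0.
S_surf′ = S_deep − (α/β)·ΔT = 34.89 − (2.1 × 10⁻⁴/7.7 × 10⁻⁴)·(-10.0) = 37.6173 psu.
Increase required: 37.6173 − 34.70 = 2.9173 psu.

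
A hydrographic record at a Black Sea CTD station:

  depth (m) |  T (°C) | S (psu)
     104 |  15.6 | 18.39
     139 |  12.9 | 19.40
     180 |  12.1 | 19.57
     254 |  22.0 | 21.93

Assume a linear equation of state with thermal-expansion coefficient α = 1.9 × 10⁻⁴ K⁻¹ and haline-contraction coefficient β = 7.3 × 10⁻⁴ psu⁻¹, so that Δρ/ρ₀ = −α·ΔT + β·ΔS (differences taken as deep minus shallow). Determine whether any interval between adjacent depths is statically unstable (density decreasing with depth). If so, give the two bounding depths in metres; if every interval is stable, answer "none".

180–254 m

Evaluate Δρ/ρ₀ = −αΔT + βΔS across each adjacent pair:
  104–139 m: −αΔT+βΔS = −(1.9 × 10⁻⁴)(-2.7)+(7.3 × 10⁻⁴)(+1.01) = 1.3 × 10⁻³ → stable
  139–180 m: −αΔT+βΔS = −(1.9 × 10⁻⁴)(-0.8)+(7.3 × 10⁻⁴)(+0.17) = 2.8 × 10⁻⁴ → stable
  180–254 m: −αΔT+βΔS = −(1.9 × 10⁻⁴)(+9.9)+(7.3 × 10⁻⁴)(+2.36) = -1.6 × 10⁻⁴ → UNSTABLE
The 180–254 m interval has Δρ < 0: lighter water underlies denser water.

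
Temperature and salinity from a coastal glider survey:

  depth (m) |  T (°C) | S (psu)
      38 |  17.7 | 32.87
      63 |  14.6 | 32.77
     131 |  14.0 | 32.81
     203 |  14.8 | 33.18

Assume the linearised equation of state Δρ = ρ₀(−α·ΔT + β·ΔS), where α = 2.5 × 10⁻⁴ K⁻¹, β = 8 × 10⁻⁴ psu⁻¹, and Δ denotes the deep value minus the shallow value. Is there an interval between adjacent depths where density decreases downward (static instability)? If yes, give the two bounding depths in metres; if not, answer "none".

none

Evaluate Δρ/ρ₀ = −αΔT + βΔS across each adjacent pair:
  38–63 m: −αΔT+βΔS = −(2.5 × 10⁻⁴)(-3.1)+(8 × 10⁻⁴)(-0.10) = 7.0 × 10⁻⁴ → stable
  63–131 m: −αΔT+βΔS = −(2.5 × 10⁻⁴)(-0.6)+(8 × 10⁻⁴)(+0.04) = 1.8 × 10⁻⁴ → stable
  131–203 m: −αΔT+βΔS = −(2.5 × 10⁻⁴)(+0.8)+(8 × 10⁻⁴)(+0.37) = 9.6 × 10⁻⁵ → stable
Every interval has Δρ > 0: the column is stably stratified throughout.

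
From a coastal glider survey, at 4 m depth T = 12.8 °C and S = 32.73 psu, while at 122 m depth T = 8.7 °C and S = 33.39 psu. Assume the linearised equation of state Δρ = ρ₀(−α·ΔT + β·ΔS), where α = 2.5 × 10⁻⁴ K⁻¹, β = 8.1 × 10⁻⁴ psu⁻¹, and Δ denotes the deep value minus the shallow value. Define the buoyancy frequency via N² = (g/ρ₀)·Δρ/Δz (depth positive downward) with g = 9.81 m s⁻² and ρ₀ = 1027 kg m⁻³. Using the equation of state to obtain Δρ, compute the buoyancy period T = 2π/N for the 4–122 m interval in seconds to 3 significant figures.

552 s

ΔT = -4.1 K, ΔS = +0.66 psu (deep − shallow).
Δρ/ρ₀ = −αΔT + βΔS = 1.025 × 10⁻³ + 5.346 × 10⁻⁴ = 1.5596 × 10⁻³, so Δρ ≈ 1.602 kg m⁻³.
N² = (g/ρ₀)·Δρ/Δz = g·(Δρ/ρ₀)/Δz = 9.81 × 1.5596 × 10⁻³ / 118 = 1.2966 × 10⁻⁴ s⁻².
N = √(1.2966 × 10⁻⁴) = 0.011387 rad s⁻¹ → T = 2π/N = 551.79 s ≈ 552 s.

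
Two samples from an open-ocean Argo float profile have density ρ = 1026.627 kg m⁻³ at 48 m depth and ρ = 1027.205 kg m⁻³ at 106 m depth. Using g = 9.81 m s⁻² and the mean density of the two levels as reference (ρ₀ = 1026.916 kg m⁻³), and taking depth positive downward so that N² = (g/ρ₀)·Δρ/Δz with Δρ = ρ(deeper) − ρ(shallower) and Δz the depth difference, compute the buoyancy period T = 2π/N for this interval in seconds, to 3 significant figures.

644 s

Δρ = 1027.205 − 1026.627 = 0.578 kg m⁻³ over Δz = 106 − 48 = 58 m.
N² = (9.81/1026.916) × (0.578/58) = 9.5199 × 10⁻⁵ s⁻².
N = √(9.5199 × 10⁻⁵) = 9.7570 × 10⁻³ rad s⁻¹, so T = 2π/N = 643.97 s ≈ 644 s.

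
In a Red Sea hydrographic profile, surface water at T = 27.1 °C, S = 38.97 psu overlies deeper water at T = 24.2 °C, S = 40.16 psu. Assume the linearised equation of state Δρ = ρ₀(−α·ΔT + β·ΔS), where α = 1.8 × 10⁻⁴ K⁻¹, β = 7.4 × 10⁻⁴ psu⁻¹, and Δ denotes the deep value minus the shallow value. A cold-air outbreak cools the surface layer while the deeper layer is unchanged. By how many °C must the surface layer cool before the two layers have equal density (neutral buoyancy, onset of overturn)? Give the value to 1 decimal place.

7.8 °C

Neutral buoyancy requires Δρ = 0, i.e. −α(T_deep − T_surf′) + β(S_deep − S_surf) = 0.
T_surf′ = T_deep − (β/α)·ΔS = 24.2 − (7.4 × 10⁻⁴/1.8 × 10⁻⁴)·(+1.19) = 19.308 °C.
Cooling required: 27.1 − (19.308) = 7.792 °C.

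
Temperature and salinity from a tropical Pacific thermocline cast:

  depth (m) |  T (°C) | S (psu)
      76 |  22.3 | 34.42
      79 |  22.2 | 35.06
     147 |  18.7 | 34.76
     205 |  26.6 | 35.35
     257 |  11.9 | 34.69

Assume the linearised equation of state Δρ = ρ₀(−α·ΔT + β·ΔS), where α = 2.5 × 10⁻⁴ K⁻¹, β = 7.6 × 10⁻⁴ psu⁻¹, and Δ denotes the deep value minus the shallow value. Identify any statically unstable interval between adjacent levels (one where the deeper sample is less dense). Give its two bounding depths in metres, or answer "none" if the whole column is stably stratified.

Evaluate Δρ/ρ₀ = −αΔT + βΔS across each adjacent pair:
  76–79 m: −αΔT+βΔS = −(2.5 × 10⁻⁴)(-0.1)+(7.6 × 10⁻⁴)(+0.64) = 5.1 × 10⁻⁴ → stable
  79–147 m: −αΔT+βΔS = −(2.5 × 10⁻⁴)(-3.5)+(7.6 × 10⁻⁴)(-0.30) = 6.5 × 10⁻⁴ → stable
  147–205 m: −αΔT+βΔS = −(2.5 × 10⁻⁴)(+7.9)+(7.6 × 10⁻⁴)(+0.59) = -1.5 × 10⁻³ → UNSTABLE
  205–257 m: −αΔT+βΔS = −(2.5 × 10⁻⁴)(-14.7)+(7.6 × 10⁻⁴)(-0.66) = 3.2 × 10⁻³ → stable
The 147–205 m interval has Δρ < 0: lighter water underlies denser water.

147–205 m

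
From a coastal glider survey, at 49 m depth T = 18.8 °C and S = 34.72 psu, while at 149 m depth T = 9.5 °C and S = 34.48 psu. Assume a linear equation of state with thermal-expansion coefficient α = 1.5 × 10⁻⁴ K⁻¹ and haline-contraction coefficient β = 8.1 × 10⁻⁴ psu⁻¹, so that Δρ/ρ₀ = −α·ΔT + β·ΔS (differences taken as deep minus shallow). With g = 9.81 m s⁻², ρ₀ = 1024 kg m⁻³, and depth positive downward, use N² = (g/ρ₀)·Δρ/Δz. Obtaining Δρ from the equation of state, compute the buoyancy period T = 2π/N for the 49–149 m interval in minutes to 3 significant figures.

ΔT = -9.3 K, ΔS = -0.24 psu (deep − shallow).
Δρ/ρ₀ = −αΔT + βΔS = 1.395 × 10⁻³ − 1.944 × 10⁻⁴ = 1.2006 × 10⁻³, so Δρ ≈ 1.229 kg m⁻³.
N² = (g/ρ₀)·Δρ/Δz = g·(Δρ/ρ₀)/Δz = 9.81 × 1.2006 × 10⁻³ / 100 = 1.1778 × 10⁻⁴ s⁻².
N = √(1.1778 × 10⁻⁴) = 0.010853 rad s⁻¹ → T = 2π/N = 578.94 s = 9.6490 min ≈ 9.65 min.

9.65 min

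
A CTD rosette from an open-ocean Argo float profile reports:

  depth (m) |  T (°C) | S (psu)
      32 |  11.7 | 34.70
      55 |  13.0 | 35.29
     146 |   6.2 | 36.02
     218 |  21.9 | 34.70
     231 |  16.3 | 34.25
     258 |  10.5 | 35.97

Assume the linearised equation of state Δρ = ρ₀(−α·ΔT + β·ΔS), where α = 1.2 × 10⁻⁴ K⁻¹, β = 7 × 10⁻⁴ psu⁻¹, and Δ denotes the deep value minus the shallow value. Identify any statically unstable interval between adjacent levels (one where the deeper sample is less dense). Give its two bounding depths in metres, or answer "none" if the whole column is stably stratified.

Evaluate Δρ/ρ₀ = −αΔT + βΔS across each adjacent pair:
  32–55 m: −αΔT+βΔS = −(1.2 × 10⁻⁴)(+1.3)+(7 × 10⁻⁴)(+0.59) = 2.6 × 10⁻⁴ → stable
  55–146 m: −αΔT+βΔS = −(1.2 × 10⁻⁴)(-6.8)+(7 × 10⁻⁴)(+0.73) = 1.3 × 10⁻³ → stable
  146–218 m: −αΔT+βΔS = −(1.2 × 10⁻⁴)(+15.7)+(7 × 10⁻⁴)(-1.32) = -2.8 × 10⁻³ → UNSTABLE
  218–231 m: −αΔT+βΔS = −(1.2 × 10⁻⁴)(-5.6)+(7 × 10⁻⁴)(-0.45) = 3.6 × 10⁻⁴ → stable
  231–258 m: −αΔT+βΔS = −(1.2 × 10⁻⁴)(-5.8)+(7 × 10⁻⁴)(+1.72) = 1.9 × 10⁻³ → stable
The 146–218 m interval has Δρ < 0: lighter water underlies denser water.

146–218 m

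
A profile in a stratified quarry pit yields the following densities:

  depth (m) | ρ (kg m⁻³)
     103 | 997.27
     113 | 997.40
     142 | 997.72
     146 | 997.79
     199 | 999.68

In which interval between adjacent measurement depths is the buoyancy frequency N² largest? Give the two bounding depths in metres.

146–199 m

Compute the density gradient over each adjacent pair:
  103–113 m: Δρ/Δz = 0.13/10 = 0.013 kg m⁻⁴
  113–142 m: Δρ/Δz = 0.32/29 = 0.011 kg m⁻⁴
  142–146 m: Δρ/Δz = 0.07/4 = 0.018 kg m⁻⁴
  146–199 m: Δρ/Δz = 1.89/53 = 0.036 kg m⁻⁴
The largest gradient is in the 146–199 m interval — the pycnocline.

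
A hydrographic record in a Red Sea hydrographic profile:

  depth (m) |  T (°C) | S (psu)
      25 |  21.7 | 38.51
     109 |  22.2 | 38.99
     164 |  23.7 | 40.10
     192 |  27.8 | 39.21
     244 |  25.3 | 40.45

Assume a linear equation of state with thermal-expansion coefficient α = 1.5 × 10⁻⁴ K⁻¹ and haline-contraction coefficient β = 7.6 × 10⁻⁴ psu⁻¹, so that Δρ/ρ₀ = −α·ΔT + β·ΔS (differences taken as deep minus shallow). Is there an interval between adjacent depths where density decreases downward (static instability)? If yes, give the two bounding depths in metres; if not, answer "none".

164–192 m

Evaluate Δρ/ρ₀ = −αΔT + βΔS across each adjacent pair:
  25–109 m: −αΔT+βΔS = −(1.5 × 10⁻⁴)(+0.5)+(7.6 × 10⁻⁴)(+0.48) = 2.9 × 10⁻⁴ → stable
  109–164 m: −αΔT+βΔS = −(1.5 × 10⁻⁴)(+1.5)+(7.6 × 10⁻⁴)(+1.11) = 6.2 × 10⁻⁴ → stable
  164–192 m: −αΔT+βΔS = −(1.5 × 10⁻⁴)(+4.1)+(7.6 × 10⁻⁴)(-0.89) = -1.3 × 10⁻³ → UNSTABLE
  192–244 m: −αΔT+βΔS = −(1.5 × 10⁻⁴)(-2.5)+(7.6 × 10⁻⁴)(+1.24) = 1.3 × 10⁻³ → stable
The 164–192 m interval has Δρ < 0: lighter water underlies denser water.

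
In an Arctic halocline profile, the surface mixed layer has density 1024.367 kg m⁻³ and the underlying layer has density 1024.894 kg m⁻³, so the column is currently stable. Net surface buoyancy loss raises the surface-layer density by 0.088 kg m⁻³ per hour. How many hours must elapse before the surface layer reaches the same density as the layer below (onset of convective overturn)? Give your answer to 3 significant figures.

Density deficit of the surface layer: 1024.894 − 1024.367 = 0.527 kg m⁻³.
Required change = 0.527 / 0.088 = 5.99 hours.

5.99 hours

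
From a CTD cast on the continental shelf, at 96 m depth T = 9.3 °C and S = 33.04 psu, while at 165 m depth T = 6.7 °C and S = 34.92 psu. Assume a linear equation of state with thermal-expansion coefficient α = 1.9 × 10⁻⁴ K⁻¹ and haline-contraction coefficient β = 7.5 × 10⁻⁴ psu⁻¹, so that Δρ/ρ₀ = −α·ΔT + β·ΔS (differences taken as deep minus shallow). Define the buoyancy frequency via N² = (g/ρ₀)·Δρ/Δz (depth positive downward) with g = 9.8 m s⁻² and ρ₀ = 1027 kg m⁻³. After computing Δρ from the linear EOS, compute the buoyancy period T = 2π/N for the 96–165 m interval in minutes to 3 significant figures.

ΔT = -2.6 K, ΔS = +1.88 psu (deep − shallow).
Δρ/ρ₀ = −αΔT + βΔS = 4.94 × 10⁻⁴ + 1.41 × 10⁻³ = 1.904 × 10⁻³, so Δρ ≈ 1.955 kg m⁻³.
N² = (g/ρ₀)·Δρ/Δz = g·(Δρ/ρ₀)/Δz = 9.8 × 1.904 × 10⁻³ / 69 = 2.7042 × 10⁻⁴ s⁻².
N = √(2.7042 × 10⁻⁴) = 0.016444 rad s⁻¹ → T = 2π/N = 382.10 s = 6.3683 min ≈ 6.37 min.

6.37 min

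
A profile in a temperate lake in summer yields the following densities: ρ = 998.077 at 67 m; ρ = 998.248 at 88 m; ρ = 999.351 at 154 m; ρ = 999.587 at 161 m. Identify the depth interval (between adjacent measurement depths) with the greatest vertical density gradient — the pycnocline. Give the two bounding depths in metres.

154–161 m

Compute the density gradient over each adjacent pair:
  67–88 m: Δρ/Δz = 0.171/21 = 8.1 × 10⁻³ kg m⁻⁴
  88–154 m: Δρ/Δz = 1.103/66 = 0.017 kg m⁻⁴
  154–161 m: Δρ/Δz = 0.236/7 = 0.034 kg m⁻⁴
The largest gradient is in the 154–161 m interval — the pycnocline.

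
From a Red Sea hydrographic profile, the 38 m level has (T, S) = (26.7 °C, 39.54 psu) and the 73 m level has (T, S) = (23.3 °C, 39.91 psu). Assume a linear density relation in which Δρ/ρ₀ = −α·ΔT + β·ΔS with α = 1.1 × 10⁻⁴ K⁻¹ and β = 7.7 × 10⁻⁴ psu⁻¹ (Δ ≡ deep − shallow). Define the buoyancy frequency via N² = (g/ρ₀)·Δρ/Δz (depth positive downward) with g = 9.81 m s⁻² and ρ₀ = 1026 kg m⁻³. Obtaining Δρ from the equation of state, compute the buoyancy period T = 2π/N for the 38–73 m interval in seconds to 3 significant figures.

ΔT = -3.4 K, ΔS = +0.37 psu (deep − shallow).
Δρ/ρ₀ = −αΔT + βΔS = 3.74 × 10⁻⁴ + 2.849 × 10⁻⁴ = 6.589 × 10⁻⁴, so Δρ ≈ 0.6760 kg m⁻³.
N² = (g/ρ₀)·Δρ/Δz = g·(Δρ/ρ₀)/Δz = 9.81 × 6.589 × 10⁻⁴ / 35 = 1.8468 × 10⁻⁴ s⁻².
N = √(1.8468 × 10⁻⁴) = 0.013590 rad s⁻¹ → T = 2π/N = 462.34 s ≈ 462 s.

462 s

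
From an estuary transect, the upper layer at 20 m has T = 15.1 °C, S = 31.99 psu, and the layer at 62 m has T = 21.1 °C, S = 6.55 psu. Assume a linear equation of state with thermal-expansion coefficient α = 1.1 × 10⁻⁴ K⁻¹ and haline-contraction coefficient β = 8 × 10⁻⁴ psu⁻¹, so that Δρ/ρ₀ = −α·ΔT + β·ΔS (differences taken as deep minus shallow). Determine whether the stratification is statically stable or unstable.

ΔT = 21.1 − 15.1 = +6.0 K and ΔS = 6.55 − 31.99 = -25.44 psu (deep − shallow).
−αΔT = -6.60 × 10⁻⁴; βΔS = -0.020352; sum Δρ/ρ₀ = -0.021012.
Δρ/ρ₀ < 0, so Δρ < 0: deeper water is lighter → statically unstable; the column would overturn.

unstable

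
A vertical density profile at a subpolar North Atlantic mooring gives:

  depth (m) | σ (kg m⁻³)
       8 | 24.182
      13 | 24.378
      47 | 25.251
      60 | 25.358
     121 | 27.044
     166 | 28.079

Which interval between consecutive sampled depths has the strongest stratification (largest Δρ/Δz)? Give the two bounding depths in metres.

Compute the density gradient over each adjacent pair:
  8–13 m: Δρ/Δz = 0.196/5 = 0.039 kg m⁻⁴
  13–47 m: Δρ/Δz = 0.873/34 = 0.026 kg m⁻⁴
  47–60 m: Δρ/Δz = 0.107/13 = 8.2 × 10⁻³ kg m⁻⁴
  60–121 m: Δρ/Δz = 1.686/61 = 0.028 kg m⁻⁴
  121–166 m: Δρ/Δz = 1.035/45 = 0.023 kg m⁻⁴
The largest gradient is in the 8–13 m interval — the pycnocline.

8–13 m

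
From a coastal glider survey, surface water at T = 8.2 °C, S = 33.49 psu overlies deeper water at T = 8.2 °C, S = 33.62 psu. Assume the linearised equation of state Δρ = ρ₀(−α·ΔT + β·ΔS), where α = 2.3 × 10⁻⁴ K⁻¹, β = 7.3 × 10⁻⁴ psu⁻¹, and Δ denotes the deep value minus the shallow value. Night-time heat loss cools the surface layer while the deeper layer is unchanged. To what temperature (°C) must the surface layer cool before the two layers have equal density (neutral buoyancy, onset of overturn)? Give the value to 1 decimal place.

Neutral buoyancy requires Δρ = 0, i.e. −α(T_deep − T_surf′) + β(S_deep − S_surf) = 0.
T_surf′ = T_deep − (β/α)·ΔS = 8.2 − (7.3 × 10⁻⁴/2.3 × 10⁻⁴)·(+0.13) = 7.787 °C.
Cooling required: 8.2 − (7.787) = 0.413 °C.

7.8 °C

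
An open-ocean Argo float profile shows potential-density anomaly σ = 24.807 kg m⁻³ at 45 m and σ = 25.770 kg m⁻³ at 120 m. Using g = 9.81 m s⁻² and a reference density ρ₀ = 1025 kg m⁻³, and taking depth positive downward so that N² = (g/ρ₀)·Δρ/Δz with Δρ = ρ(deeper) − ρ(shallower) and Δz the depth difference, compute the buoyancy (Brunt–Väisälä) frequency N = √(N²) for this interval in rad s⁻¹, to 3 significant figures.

Δρ = 1025.770 − 1024.807 = 0.963 kg m⁻³ over Δz = 120 − 45 = 75 m.
N² = (9.81/1025) × (0.963/75) = 1.2289 × 10⁻⁴ s⁻².
N = √(1.2289 × 10⁻⁴) = 0.011086 rad s⁻¹ ≈ 0.0111 rad s⁻¹.

0.0111 rad s⁻¹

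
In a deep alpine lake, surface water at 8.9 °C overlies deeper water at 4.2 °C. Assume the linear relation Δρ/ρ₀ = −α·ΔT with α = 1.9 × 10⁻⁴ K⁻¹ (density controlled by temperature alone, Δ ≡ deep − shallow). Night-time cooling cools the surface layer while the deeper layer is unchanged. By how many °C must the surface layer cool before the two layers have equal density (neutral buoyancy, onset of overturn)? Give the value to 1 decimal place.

4.7 °C

With temperature the only control, equal density requires T_surf′ = T_deep.
T_surf′ = 4.2 °C.
Cooling required: 8.9 − 4.2 = 4.7 °C.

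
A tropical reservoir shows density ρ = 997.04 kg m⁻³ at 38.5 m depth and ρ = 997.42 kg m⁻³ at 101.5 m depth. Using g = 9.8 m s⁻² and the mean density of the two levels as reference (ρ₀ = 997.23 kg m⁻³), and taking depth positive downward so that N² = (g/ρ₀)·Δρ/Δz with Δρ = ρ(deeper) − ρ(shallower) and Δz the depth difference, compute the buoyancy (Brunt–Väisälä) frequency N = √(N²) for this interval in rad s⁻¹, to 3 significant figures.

7.70 × 10⁻³ rad s⁻¹

Δρ = 997.42 − 997.04 = 0.38 kg m⁻³ over Δz = 101.5 − 38.5 = 63 m.
N² = (9.8/997.23) × (0.38/63) = 5.9275 × 10⁻⁵ s⁻².
N = √(5.9275 × 10⁻⁵) = 7.6990 × 10⁻³ rad s⁻¹ ≈ 7.70 × 10⁻³ rad s⁻¹.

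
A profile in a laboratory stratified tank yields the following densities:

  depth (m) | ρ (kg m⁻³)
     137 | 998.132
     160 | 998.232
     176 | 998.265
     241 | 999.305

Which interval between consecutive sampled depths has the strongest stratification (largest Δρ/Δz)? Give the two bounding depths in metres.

176–241 m

Compute the density gradient over each adjacent pair:
  137–160 m: Δρ/Δz = 0.100/23 = 4.3 × 10⁻³ kg m⁻⁴
  160–176 m: Δρ/Δz = 0.033/16 = 2.1 × 10⁻³ kg m⁻⁴
  176–241 m: Δρ/Δz = 1.040/65 = 0.016 kg m⁻⁴
The largest gradient is in the 176–241 m interval — the pycnocline.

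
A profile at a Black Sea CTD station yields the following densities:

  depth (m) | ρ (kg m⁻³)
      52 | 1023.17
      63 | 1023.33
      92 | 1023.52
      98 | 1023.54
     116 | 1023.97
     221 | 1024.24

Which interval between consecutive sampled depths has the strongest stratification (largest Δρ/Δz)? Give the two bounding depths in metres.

98–116 m

Compute the density gradient over each adjacent pair:
  52–63 m: Δρ/Δz = 0.16/11 = 0.015 kg m⁻⁴
  63–92 m: Δρ/Δz = 0.19/29 = 6.6 × 10⁻³ kg m⁻⁴
  92–98 m: Δρ/Δz = 0.02/6 = 3.3 × 10⁻³ kg m⁻⁴
  98–116 m: Δρ/Δz = 0.43/18 = 0.024 kg m⁻⁴
  116–221 m: Δρ/Δz = 0.27/105 = 2.6 × 10⁻³ kg m⁻⁴
The largest gradient is in the 98–116 m interval — the pycnocline.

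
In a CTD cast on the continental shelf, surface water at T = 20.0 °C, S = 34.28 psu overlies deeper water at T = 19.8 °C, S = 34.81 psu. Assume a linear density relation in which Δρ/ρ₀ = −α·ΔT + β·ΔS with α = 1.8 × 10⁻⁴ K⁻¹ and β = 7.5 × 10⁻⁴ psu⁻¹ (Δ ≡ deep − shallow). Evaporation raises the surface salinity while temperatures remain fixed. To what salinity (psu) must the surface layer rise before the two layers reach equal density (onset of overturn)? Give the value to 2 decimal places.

34.86 psu

Neutral buoyancy requires −α(T_deep − T_surf) + β(S_deep − S_surf′) = 0.
S_surf′ = S_deep − (α/β)·ΔT = 34.81 − (1.8 × 10⁻⁴/7.5 × 10⁻⁴)·(-0.2) = 34.8580 psu.
Increase required: 34.8580 − 34.28 = 0.5780 psu.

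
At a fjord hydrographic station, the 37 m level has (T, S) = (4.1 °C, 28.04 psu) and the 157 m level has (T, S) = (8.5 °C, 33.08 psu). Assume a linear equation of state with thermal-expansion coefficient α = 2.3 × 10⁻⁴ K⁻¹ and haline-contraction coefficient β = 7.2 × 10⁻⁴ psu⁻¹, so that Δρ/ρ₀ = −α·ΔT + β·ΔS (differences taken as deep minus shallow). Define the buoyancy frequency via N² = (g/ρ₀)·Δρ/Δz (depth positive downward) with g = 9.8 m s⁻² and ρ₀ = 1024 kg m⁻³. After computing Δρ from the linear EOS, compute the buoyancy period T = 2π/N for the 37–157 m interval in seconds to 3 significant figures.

430 s

ΔT = +4.4 K, ΔS = +5.04 psu (deep − shallow).
Δρ/ρ₀ = −αΔT + βΔS = -1.012 × 10⁻³ + 3.6288 × 10⁻³ = 2.6168 × 10⁻³, so Δρ ≈ 2.680 kg m⁻³.
N² = (g/ρ₀)·Δρ/Δz = g·(Δρ/ρ₀)/Δz = 9.8 × 2.6168 × 10⁻³ / 120 = 2.1371 × 10⁻⁴ s⁻².
N = √(2.1371 × 10⁻⁴) = 0.014619 rad s⁻¹ → T = 2π/N = 429.80 s ≈ 430 s.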